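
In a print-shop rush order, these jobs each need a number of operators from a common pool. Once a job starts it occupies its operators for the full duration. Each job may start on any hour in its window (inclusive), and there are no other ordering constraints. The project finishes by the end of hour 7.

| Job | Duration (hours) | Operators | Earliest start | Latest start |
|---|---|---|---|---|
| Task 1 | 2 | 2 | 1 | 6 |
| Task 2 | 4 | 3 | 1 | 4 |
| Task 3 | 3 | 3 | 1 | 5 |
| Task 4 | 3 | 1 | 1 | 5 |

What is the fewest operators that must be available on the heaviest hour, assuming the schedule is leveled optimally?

Early-start (Task 1@1, Task 2@1, Task 3@1, Task 4@1) gives peak 9: h1:9  h2:9  h3:7  h4:3  h5:0  h6:0  h7:0.
Shift Task 3→5, Task 4→3.
Schedule Task 1@1, Task 2@1, Task 3@5, Task 4@3: h1:5  h2:5  h3:4  h4:4  h5:4  h6:3  h7:3 — peak 5.

5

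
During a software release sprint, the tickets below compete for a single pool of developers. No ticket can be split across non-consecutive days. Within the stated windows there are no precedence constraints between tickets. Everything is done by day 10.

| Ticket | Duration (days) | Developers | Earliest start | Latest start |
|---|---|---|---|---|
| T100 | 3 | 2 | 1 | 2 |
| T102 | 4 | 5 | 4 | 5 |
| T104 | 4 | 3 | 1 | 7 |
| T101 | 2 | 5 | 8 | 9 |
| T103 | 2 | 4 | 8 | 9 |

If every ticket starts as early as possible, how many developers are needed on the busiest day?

Early-start schedule: T100@1, T102@4, T104@1, T101@8, T103@8.
Load per day: day 1: 5, day 2: 5, day 3: 5, day 4: 8, day 5: 5, day 6: 5, day 7: 5, day 8: 9, day 9: 9, day 10: 0.
Peak is 9.

9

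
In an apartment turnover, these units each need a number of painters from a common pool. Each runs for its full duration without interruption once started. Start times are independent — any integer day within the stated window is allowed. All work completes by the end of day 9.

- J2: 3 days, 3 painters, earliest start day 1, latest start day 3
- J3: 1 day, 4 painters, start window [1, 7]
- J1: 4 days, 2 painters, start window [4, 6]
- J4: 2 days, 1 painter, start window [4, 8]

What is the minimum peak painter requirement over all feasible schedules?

4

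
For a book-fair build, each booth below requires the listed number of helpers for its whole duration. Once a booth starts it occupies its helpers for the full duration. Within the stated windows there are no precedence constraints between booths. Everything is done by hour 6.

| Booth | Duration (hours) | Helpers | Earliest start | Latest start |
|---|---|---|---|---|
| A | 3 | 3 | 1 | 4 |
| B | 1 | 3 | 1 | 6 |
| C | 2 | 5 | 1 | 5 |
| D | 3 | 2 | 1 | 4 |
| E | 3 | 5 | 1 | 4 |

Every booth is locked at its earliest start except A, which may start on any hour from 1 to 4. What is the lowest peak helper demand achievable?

15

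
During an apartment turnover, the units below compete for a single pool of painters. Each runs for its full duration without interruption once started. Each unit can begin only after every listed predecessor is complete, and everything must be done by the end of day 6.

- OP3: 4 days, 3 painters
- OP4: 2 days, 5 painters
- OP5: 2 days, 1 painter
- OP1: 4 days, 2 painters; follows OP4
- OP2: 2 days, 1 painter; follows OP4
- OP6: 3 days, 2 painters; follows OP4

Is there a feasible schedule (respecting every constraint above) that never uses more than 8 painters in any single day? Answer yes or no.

yes

Schedule OP3@1, OP4@1, OP5@3, OP1@3, OP2@5, OP6@3: d1:8  d2:8  d3:8  d4:8  d5:5  d6:3 — peak 8 ≤ 8.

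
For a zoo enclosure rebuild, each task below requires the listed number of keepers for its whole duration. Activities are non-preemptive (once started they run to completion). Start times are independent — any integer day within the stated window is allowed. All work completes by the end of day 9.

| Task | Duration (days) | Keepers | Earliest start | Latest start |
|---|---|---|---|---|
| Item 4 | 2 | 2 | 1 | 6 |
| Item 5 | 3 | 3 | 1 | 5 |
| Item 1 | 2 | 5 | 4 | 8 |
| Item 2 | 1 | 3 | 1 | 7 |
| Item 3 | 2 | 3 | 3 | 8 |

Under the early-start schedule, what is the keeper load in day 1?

At early start, day 1 has: Item 4, Item 5, Item 2.
Demand: 2 + 3 + 3 = 8.

8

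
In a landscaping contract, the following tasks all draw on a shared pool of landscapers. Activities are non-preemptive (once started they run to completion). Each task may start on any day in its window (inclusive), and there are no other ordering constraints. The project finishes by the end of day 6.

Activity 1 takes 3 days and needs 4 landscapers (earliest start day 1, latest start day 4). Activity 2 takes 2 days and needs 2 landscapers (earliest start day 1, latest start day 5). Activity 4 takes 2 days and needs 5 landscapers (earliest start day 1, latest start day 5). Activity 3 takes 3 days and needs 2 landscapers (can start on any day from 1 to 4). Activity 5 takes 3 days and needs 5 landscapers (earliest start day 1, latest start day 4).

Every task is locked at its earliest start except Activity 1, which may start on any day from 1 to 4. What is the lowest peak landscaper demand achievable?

14

Activity 1@1: d1:18  d2:18  d3:11  d4:0  d5:0  d6:0 → peak 18
Activity 1@2: d1:14  d2:18  d3:11  d4:4  d5:0  d6:0 → peak 18
Activity 1@3: d1:14  d2:14  d3:11  d4:4  d5:4  d6:0 → peak 14
Activity 1@4: d1:14  d2:14  d3:7  d4:4  d5:4  d6:4 → peak 14
Best is Activity 1@3, peak 14.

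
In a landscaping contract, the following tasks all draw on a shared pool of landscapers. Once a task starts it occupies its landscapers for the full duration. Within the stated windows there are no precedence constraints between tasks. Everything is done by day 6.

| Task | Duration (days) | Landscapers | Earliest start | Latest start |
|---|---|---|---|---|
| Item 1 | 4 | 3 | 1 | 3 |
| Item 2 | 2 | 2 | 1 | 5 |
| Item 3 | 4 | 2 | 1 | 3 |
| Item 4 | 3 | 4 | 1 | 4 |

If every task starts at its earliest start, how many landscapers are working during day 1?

At early start, day 1 has: Item 1, Item 2, Item 3, Item 4.
Demand: 3 + 2 + 2 + 4 = 11.

11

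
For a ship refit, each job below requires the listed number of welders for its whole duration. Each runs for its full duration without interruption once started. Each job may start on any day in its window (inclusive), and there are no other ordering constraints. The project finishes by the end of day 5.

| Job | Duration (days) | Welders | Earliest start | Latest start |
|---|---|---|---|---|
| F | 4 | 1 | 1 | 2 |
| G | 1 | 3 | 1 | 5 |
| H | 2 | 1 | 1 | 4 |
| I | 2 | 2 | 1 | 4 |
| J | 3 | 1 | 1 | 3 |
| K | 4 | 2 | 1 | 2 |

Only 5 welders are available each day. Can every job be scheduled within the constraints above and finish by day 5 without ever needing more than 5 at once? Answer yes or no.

yes

Schedule F@1, G@1, H@2, I@4, J@1, K@2: d1:5  d2:5  d3:5  d4:5  d5:4 — peak 5 ≤ 5.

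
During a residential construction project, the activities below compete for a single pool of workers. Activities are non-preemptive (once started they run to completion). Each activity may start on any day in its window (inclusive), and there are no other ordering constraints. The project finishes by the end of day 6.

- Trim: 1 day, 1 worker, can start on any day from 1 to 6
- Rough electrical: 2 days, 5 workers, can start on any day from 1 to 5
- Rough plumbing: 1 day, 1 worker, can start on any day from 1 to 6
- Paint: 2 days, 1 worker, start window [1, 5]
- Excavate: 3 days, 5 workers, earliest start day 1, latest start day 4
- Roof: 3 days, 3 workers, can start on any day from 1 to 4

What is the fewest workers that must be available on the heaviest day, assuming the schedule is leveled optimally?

8

Early-start (Trim@1, Rough electrical@1, Rough plumbing@1, Paint@1, Excavate@1, Roof@1) gives peak 16: d1:16  d2:14  d3:8  d4:0  d5:0  d6:0.
Shift Excavate→3, Roof→3.
Schedule Trim@1, Rough electrical@1, Rough plumbing@1, Paint@1, Excavate@3, Roof@3: d1:8  d2:6  d3:8  d4:8  d5:8  d6:0 — peak 8.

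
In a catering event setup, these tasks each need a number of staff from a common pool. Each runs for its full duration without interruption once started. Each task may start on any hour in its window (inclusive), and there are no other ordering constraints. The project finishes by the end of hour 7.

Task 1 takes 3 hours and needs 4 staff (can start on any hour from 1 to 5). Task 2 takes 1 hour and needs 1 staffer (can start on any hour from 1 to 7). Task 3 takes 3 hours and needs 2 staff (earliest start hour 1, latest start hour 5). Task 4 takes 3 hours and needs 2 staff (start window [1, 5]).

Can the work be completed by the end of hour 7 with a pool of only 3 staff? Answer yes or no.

Total staffer-hours = 25; over 7 hours the average is 25/7 > 3, so some hour must exceed 3.

no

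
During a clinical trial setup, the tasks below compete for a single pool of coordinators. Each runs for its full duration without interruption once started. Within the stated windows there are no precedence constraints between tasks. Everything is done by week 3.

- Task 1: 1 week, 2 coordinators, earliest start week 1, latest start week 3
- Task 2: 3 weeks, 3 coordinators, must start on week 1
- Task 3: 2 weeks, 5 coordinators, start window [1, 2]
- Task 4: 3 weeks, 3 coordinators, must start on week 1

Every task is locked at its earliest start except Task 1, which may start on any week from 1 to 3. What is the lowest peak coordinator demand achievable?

Task 1@1: w1:13  w2:11  w3:6 → peak 13
Task 1@2: w1:11  w2:13  w3:6 → peak 13
Task 1@3: w1:11  w2:11  w3:8 → peak 11
Best is Task 1@3, peak 11.

11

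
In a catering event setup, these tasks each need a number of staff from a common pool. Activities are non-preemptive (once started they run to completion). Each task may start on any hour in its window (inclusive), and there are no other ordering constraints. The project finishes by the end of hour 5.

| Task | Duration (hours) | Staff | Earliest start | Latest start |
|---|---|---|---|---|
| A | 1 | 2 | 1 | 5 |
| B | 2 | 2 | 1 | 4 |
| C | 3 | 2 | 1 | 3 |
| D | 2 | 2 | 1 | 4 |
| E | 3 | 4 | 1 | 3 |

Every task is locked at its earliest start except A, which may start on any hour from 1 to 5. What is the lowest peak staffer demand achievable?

10

A@1: h1:12  h2:10  h3:6  h4:0  h5:0 → peak 12
A@2: h1:10  h2:12  h3:6  h4:0  h5:0 → peak 12
A@3: h1:10  h2:10  h3:8  h4:0  h5:0 → peak 10
A@4: h1:10  h2:10  h3:6  h4:2  h5:0 → peak 10
A@5: h1:10  h2:10  h3:6  h4:0  h5:2 → peak 10
Best is A@3, peak 10.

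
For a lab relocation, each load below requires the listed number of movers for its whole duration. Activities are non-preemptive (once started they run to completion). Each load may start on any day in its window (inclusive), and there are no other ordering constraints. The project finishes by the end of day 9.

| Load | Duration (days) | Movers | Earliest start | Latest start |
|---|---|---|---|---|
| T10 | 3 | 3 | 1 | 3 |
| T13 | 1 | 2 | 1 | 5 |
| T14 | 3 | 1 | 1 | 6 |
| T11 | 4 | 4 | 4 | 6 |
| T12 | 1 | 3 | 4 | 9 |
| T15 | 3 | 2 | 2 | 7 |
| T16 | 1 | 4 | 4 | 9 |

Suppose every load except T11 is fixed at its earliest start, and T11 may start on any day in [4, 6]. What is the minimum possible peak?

9

T11@4: d1:6  d2:6  d3:6  d4:13  d5:4  d6:4  d7:4  d8:0  d9:0 → peak 13
T11@5: d1:6  d2:6  d3:6  d4:9  d5:4  d6:4  d7:4  d8:4  d9:0 → peak 9
T11@6: d1:6  d2:6  d3:6  d4:9  d5:0  d6:4  d7:4  d8:4  d9:4 → peak 9
Best is T11@5, peak 9.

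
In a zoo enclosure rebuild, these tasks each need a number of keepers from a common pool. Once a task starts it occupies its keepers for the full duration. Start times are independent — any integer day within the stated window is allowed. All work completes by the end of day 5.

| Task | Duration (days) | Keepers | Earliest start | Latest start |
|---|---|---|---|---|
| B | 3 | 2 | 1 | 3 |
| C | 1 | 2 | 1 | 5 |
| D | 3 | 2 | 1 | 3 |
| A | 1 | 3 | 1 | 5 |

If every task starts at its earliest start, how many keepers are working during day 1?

At early start, day 1 has: B, C, D, A.
Demand: 2 + 2 + 2 + 3 = 9.

9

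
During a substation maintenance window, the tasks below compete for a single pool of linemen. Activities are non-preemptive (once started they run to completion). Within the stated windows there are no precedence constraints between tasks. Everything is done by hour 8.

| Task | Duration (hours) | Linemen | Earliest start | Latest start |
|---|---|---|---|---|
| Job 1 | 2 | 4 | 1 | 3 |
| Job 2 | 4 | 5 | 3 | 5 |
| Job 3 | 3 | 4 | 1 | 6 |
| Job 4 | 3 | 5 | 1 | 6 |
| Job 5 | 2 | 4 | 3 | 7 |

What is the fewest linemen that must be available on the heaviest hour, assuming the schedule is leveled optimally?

9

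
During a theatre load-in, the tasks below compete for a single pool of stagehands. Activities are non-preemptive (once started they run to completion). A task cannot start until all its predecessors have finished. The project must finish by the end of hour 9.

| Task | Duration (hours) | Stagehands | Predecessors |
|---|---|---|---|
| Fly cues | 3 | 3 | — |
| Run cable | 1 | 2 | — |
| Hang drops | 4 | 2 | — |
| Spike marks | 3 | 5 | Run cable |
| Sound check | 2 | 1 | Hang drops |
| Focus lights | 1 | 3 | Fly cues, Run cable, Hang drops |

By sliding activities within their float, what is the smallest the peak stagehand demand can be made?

5

Early-start (Fly cues@1, Run cable@1, Hang drops@1, Spike marks@2, Sound check@5, Focus lights@5) gives peak 10: h1:7  h2:10  h3:10  h4:7  h5:4  h6:1  h7:0  h8:0  h9:0.
Shift Run cable→4, Spike marks→5, Sound check→8, Focus lights→8.
Schedule Fly cues@1, Run cable@4, Hang drops@1, Spike marks@5, Sound check@8, Focus lights@8: h1:5  h2:5  h3:5  h4:4  h5:5  h6:5  h7:5  h8:4  h9:1 — peak 5.
Total stagehand-hours = 39 over 9 hours ⇒ peak ≥ ⌈39/9⌉ = 5, so 5 is optimal.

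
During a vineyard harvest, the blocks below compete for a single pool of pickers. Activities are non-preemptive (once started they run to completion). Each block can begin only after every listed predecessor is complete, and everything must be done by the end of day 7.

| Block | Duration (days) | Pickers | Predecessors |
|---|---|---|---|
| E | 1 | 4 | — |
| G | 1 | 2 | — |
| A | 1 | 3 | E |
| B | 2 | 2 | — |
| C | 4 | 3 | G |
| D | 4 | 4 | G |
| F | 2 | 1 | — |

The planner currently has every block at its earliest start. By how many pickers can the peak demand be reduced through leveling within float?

Early-start peak: d1:9  d2:13  d3:7  d4:7  d5:7  d6:0  d7:0 ⇒ 13.
Leveled (E@1, G@1, A@2, B@2, C@3, D@4, F@1): d1:7  d2:6  d3:5  d4:7  d5:7  d6:7  d7:4 ⇒ 7.
Reduction 13 − 7 = 6.

6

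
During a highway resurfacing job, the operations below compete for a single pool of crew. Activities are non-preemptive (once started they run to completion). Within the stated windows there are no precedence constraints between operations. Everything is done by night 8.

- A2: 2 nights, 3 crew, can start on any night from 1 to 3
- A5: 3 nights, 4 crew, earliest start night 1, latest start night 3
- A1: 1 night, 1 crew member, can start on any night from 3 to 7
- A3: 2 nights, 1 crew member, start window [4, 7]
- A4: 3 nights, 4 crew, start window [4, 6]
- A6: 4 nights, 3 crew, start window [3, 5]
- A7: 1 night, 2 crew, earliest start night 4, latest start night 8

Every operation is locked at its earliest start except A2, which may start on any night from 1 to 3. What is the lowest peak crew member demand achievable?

10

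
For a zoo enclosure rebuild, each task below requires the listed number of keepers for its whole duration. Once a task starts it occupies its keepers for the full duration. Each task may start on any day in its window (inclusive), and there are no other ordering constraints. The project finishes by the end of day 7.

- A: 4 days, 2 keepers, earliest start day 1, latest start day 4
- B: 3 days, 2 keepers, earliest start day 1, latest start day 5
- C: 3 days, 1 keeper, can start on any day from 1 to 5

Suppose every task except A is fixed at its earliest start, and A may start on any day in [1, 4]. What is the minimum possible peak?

A@1: d1:5  d2:5  d3:5  d4:2  d5:0  d6:0  d7:0 → peak 5
A@2: d1:3  d2:5  d3:5  d4:2  d5:2  d6:0  d7:0 → peak 5
A@3: d1:3  d2:3  d3:5  d4:2  d5:2  d6:2  d7:0 → peak 5
A@4: d1:3  d2:3  d3:3  d4:2  d5:2  d6:2  d7:2 → peak 3
Best is A@4, peak 3.

3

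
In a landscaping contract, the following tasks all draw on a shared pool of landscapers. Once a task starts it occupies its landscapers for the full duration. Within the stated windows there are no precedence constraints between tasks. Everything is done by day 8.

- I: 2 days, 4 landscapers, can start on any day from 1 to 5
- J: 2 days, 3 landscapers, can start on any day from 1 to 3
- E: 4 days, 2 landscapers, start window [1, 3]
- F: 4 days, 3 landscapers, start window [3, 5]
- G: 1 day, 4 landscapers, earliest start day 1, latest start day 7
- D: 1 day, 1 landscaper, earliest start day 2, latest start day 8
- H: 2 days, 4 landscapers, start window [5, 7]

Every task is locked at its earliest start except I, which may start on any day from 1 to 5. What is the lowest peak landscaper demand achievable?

9

I@1: d1:13  d2:10  d3:5  d4:5  d5:7  d6:7  d7:0  d8:0 → peak 13
I@2: d1:9  d2:10  d3:9  d4:5  d5:7  d6:7  d7:0  d8:0 → peak 10
I@3: d1:9  d2:6  d3:9  d4:9  d5:7  d6:7  d7:0  d8:0 → peak 9
I@4: d1:9  d2:6  d3:5  d4:9  d5:11  d6:7  d7:0  d8:0 → peak 11
I@5: d1:9  d2:6  d3:5  d4:5  d5:11  d6:11  d7:0  d8:0 → peak 11
Best is I@3, peak 9.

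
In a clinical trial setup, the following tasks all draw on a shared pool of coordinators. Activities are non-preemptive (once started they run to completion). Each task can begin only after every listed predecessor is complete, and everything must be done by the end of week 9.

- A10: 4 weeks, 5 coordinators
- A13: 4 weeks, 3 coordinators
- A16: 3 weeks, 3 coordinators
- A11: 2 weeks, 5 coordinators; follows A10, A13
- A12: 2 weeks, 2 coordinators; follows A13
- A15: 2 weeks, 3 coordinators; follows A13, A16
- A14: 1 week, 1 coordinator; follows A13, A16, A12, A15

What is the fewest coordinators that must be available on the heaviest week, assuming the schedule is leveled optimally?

Early-start (A10@1, A13@1, A16@1, A11@5, A12@5, A15@5, A14@7) gives peak 11: w1:11  w2:11  w3:11  w4:8  w5:10  w6:10  w7:1  w8:0  w9:0.
Shift A10→4, A11→8, A15→7, A14→9.
Schedule A10@4, A13@1, A16@1, A11@8, A12@5, A15@7, A14@9: w1:6  w2:6  w3:6  w4:8  w5:7  w6:7  w7:8  w8:8  w9:6 — peak 8.

8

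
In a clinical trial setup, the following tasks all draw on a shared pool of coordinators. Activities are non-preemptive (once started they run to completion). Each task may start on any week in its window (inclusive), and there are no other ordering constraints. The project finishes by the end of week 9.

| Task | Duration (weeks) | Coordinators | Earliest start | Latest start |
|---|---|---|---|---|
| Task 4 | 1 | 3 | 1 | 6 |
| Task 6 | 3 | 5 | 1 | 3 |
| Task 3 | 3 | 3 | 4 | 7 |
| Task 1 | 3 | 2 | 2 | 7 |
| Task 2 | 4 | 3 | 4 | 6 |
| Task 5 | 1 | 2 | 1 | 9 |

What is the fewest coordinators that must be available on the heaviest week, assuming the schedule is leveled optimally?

6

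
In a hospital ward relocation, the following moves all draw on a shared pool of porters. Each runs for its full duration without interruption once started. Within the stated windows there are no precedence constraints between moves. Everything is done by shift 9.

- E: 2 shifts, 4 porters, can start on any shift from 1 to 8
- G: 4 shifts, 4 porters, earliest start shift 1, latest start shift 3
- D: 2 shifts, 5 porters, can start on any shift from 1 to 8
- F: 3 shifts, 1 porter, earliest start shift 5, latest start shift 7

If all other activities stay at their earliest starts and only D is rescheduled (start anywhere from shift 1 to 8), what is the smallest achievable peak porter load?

D@1: s1:13  s2:13  s3:4  s4:4  s5:1  s6:1  s7:1  s8:0  s9:0 → peak 13
D@2: s1:8  s2:13  s3:9  s4:4  s5:1  s6:1  s7:1  s8:0  s9:0 → peak 13
D@3: s1:8  s2:8  s3:9  s4:9  s5:1  s6:1  s7:1  s8:0  s9:0 → peak 9
D@4: s1:8  s2:8  s3:4  s4:9  s5:6  s6:1  s7:1  s8:0  s9:0 → peak 9
D@5: s1:8  s2:8  s3:4  s4:4  s5:6  s6:6  s7:1  s8:0  s9:0 → peak 8
D@6: s1:8  s2:8  s3:4  s4:4  s5:1  s6:6  s7:6  s8:0  s9:0 → peak 8
D@7: s1:8  s2:8  s3:4  s4:4  s5:1  s6:1  s7:6  s8:5  s9:0 → peak 8
D@8: s1:8  s2:8  s3:4  s4:4  s5:1  s6:1  s7:1  s8:5  s9:5 → peak 8
Best is D@5, peak 8.

8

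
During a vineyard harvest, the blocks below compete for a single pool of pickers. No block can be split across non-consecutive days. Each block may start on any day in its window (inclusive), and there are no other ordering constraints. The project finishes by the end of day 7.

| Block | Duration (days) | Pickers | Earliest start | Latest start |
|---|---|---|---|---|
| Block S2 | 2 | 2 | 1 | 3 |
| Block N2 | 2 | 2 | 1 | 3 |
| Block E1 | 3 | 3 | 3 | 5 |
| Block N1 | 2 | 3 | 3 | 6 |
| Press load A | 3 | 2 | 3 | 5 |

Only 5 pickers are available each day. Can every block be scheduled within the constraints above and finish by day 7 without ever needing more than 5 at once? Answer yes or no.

Schedule Block S2@1, Block N2@1, Block E1@3, Block N1@6, Press load A@3: d1:4  d2:4  d3:5  d4:5  d5:5  d6:3  d7:3 — peak 5 ≤ 5.

yes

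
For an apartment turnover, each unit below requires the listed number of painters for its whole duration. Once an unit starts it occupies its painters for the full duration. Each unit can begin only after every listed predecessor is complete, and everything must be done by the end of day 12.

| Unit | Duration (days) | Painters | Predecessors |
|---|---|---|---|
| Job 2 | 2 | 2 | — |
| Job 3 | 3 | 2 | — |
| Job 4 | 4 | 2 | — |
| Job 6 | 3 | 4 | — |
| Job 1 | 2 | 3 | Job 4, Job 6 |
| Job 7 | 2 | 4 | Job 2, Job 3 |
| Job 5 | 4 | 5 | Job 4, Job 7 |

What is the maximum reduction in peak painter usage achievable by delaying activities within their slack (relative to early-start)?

3

Early-start peak: d1:10  d2:10  d3:8  d4:6  d5:7  d6:8  d7:5  d8:5  d9:5  d10:0  d11:0  d12:0 ⇒ 10.
Leveled (Job 2@1, Job 3@1, Job 4@1, Job 6@4, Job 1@7, Job 7@7, Job 5@9): d1:6  d2:6  d3:4  d4:6  d5:4  d6:4  d7:7  d8:7  d9:5  d10:5  d11:5  d12:5 ⇒ 7.
Reduction 10 − 7 = 3.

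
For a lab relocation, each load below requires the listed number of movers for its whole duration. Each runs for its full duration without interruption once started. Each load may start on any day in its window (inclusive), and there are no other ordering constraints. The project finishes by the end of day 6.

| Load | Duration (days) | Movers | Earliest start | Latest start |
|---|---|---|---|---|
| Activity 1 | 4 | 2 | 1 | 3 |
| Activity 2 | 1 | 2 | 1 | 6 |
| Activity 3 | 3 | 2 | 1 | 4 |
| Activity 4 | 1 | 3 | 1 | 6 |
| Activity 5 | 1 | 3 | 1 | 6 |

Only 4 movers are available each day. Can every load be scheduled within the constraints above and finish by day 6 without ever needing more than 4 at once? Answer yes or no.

yes

Schedule Activity 1@1, Activity 2@1, Activity 3@2, Activity 4@5, Activity 5@6: d1:4  d2:4  d3:4  d4:4  d5:3  d6:3 — peak 4 ≤ 4.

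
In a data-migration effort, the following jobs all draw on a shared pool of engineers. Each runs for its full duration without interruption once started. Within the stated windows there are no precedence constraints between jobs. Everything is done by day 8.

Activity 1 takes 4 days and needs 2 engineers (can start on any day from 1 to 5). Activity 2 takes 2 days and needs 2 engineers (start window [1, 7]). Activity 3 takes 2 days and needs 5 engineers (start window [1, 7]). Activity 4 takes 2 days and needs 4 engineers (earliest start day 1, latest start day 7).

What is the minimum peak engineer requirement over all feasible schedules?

5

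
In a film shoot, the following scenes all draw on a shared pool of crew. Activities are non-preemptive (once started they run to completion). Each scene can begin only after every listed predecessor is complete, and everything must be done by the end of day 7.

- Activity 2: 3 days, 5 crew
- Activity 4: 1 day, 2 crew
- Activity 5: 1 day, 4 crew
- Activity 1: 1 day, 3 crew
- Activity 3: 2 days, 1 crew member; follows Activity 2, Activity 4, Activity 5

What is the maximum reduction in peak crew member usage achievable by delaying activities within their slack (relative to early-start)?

Early-start peak: d1:14  d2:5  d3:5  d4:1  d5:1  d6:0  d7:0 ⇒ 14.
Leveled (Activity 2@1, Activity 4@4, Activity 5@5, Activity 1@4, Activity 3@6): d1:5  d2:5  d3:5  d4:5  d5:4  d6:1  d7:1 ⇒ 5.
Reduction 14 − 5 = 9.

9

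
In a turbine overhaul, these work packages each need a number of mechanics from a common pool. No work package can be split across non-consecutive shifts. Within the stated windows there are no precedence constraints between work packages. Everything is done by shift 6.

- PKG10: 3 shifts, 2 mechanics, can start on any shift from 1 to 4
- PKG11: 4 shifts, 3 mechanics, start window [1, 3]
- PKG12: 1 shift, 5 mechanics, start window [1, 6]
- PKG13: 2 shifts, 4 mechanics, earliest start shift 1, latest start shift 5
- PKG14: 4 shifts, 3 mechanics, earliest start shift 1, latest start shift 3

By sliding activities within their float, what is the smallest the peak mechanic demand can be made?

Early-start (PKG10@1, PKG11@1, PKG12@1, PKG13@1, PKG14@1) gives peak 17: s1:17  s2:12  s3:8  s4:6  s5:0  s6:0.
Shift PKG10→2, PKG13→5, PKG14→2.
Schedule PKG10@2, PKG11@1, PKG12@1, PKG13@5, PKG14@2: s1:8  s2:8  s3:8  s4:8  s5:7  s6:4 — peak 8.
Total mechanic-shifts = 43 over 6 shifts ⇒ peak ≥ ⌈43/6⌉ = 8, so 8 is optimal.

8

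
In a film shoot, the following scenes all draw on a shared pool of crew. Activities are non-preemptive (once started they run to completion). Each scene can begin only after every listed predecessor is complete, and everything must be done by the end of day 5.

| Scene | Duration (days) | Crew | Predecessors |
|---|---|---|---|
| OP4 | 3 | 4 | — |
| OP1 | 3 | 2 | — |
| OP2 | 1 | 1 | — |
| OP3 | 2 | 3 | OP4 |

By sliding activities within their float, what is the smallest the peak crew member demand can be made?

6

Early-start (OP4@1, OP1@1, OP2@1, OP3@4) gives peak 7: d1:7  d2:6  d3:6  d4:3  d5:3.
Shift OP2→4.
Schedule OP4@1, OP1@1, OP2@4, OP3@4: d1:6  d2:6  d3:6  d4:4  d5:3 — peak 6.
No arrangement of the 15 feasible schedules does better.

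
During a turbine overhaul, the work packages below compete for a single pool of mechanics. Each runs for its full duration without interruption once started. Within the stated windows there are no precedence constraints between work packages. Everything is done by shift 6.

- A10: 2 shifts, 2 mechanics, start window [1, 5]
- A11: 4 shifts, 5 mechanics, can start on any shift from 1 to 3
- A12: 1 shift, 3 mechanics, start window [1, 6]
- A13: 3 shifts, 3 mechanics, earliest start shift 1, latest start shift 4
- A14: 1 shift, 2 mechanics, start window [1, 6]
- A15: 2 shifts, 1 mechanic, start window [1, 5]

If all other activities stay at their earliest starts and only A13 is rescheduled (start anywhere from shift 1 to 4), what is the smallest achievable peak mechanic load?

A13@1: s1:16  s2:11  s3:8  s4:5  s5:0  s6:0 → peak 16
A13@2: s1:13  s2:11  s3:8  s4:8  s5:0  s6:0 → peak 13
A13@3: s1:13  s2:8  s3:8  s4:8  s5:3  s6:0 → peak 13
A13@4: s1:13  s2:8  s3:5  s4:8  s5:3  s6:3 → peak 13
Best is A13@2, peak 13.

13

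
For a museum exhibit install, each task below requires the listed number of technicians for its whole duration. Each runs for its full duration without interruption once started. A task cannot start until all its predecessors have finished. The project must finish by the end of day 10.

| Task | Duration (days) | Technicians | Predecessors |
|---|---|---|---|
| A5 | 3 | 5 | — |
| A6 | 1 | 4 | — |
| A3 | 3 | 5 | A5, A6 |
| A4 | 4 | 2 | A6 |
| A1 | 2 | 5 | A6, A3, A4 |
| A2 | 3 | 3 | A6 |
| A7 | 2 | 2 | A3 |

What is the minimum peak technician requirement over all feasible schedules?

8

Early-start (A5@1, A6@1, A3@4, A4@2, A1@7, A2@2, A7@7) gives peak 10: d1:9  d2:10  d3:10  d4:10  d5:7  d6:5  d7:7  d8:7  d9:0  d10:0.
Shift A5→2, A3→5, A1→8, A2→6, A7→9.
Schedule A5@2, A6@1, A3@5, A4@2, A1@8, A2@6, A7@9: d1:4  d2:7  d3:7  d4:7  d5:7  d6:8  d7:8  d8:8  d9:7  d10:2 — peak 8.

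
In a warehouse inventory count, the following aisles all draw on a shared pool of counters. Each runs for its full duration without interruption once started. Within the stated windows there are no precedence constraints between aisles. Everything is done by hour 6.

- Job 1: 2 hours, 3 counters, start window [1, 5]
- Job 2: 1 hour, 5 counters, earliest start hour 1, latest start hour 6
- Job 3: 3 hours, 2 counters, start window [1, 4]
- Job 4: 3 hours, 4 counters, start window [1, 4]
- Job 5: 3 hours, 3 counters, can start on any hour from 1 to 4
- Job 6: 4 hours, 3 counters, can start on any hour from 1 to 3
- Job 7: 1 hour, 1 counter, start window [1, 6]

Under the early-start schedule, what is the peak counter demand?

21

Early-start schedule: Job 1@1, Job 2@1, Job 3@1, Job 4@1, Job 5@1, Job 6@1, Job 7@1.
Load per hour: hour 1: 21, hour 2: 15, hour 3: 12, hour 4: 3, hour 5: 0, hour 6: 0.
Peak is 21.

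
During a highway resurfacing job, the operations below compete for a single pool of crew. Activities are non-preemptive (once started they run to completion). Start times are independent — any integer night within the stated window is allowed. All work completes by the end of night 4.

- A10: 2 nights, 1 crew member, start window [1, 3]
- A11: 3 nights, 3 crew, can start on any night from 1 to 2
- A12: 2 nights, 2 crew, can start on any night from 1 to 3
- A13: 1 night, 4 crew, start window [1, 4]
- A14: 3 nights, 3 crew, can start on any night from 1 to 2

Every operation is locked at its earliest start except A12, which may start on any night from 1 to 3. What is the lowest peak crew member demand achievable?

11

A12@1: n1:13  n2:9  n3:6  n4:0 → peak 13
A12@2: n1:11  n2:9  n3:8  n4:0 → peak 11
A12@3: n1:11  n2:7  n3:8  n4:2 → peak 11
Best is A12@2, peak 11.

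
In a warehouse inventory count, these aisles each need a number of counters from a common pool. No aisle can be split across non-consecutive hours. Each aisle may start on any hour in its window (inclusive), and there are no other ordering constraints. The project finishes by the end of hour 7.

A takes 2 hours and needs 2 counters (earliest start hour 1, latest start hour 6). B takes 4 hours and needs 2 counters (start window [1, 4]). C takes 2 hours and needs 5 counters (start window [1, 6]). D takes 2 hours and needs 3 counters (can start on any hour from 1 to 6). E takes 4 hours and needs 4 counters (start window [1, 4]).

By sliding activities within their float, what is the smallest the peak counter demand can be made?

8

Early-start (A@1, B@1, C@1, D@1, E@1) gives peak 16: h1:16  h2:16  h3:6  h4:6  h5:0  h6:0  h7:0.
Shift C→5, D→5.
Schedule A@1, B@1, C@5, D@5, E@1: h1:8  h2:8  h3:6  h4:6  h5:8  h6:8  h7:0 — peak 8.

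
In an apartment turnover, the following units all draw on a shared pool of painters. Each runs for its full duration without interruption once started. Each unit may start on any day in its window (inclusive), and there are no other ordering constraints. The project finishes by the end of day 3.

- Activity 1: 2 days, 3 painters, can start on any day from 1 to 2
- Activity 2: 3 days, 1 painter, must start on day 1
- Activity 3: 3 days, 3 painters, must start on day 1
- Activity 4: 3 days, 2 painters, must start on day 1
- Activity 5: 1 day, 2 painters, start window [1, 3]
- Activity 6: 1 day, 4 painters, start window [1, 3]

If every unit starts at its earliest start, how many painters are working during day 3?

6

At early start, day 3 has: Activity 2, Activity 3, Activity 4.
Demand: 1 + 3 + 2 = 6.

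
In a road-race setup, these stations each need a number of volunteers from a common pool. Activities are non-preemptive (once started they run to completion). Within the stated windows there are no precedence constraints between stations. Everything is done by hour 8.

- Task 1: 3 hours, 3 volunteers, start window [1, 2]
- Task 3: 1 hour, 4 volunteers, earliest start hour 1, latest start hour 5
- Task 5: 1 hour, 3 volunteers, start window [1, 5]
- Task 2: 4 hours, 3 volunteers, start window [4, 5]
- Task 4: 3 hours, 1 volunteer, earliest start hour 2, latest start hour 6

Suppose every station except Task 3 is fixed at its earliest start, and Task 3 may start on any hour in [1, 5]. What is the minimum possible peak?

7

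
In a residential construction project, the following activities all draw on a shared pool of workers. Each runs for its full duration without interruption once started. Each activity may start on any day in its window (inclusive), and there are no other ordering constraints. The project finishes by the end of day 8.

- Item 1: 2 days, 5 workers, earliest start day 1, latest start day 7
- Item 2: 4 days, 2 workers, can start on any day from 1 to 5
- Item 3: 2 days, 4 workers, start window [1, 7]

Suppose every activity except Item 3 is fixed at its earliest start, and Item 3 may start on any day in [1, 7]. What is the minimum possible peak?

7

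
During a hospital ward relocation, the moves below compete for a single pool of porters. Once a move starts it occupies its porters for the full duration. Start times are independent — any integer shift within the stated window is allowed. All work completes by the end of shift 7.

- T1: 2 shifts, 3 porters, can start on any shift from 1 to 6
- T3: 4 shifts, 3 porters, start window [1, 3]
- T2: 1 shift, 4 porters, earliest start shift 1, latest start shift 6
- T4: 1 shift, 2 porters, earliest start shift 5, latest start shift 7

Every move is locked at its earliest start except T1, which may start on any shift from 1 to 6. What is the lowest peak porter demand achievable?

T1@1: s1:10  s2:6  s3:3  s4:3  s5:2  s6:0  s7:0 → peak 10
T1@2: s1:7  s2:6  s3:6  s4:3  s5:2  s6:0  s7:0 → peak 7
T1@3: s1:7  s2:3  s3:6  s4:6  s5:2  s6:0  s7:0 → peak 7
T1@4: s1:7  s2:3  s3:3  s4:6  s5:5  s6:0  s7:0 → peak 7
T1@5: s1:7  s2:3  s3:3  s4:3  s5:5  s6:3  s7:0 → peak 7
T1@6: s1:7  s2:3  s3:3  s4:3  s5:2  s6:3  s7:3 → peak 7
Best is T1@2, peak 7.

7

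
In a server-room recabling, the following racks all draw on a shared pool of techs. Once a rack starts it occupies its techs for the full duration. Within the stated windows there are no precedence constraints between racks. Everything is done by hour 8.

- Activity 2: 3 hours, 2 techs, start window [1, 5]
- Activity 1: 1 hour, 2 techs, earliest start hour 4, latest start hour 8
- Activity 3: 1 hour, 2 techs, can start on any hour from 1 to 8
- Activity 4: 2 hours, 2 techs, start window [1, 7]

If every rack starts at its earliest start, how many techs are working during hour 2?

4

At early start, hour 2 has: Activity 2, Activity 4.
Demand: 2 + 2 = 4.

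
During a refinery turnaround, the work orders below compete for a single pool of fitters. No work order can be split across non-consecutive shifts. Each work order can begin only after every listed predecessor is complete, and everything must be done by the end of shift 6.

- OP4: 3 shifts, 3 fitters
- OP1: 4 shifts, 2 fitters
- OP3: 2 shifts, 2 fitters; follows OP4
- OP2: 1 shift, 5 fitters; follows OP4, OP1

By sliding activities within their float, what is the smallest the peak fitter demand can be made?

Early-start (OP4@1, OP1@1, OP3@4, OP2@5) gives peak 7: s1:5  s2:5  s3:5  s4:4  s5:7  s6:0.
Shift OP2→6.
Schedule OP4@1, OP1@1, OP3@4, OP2@6: s1:5  s2:5  s3:5  s4:4  s5:2  s6:5 — peak 5.
Total fitter-shifts = 26 over 6 shifts ⇒ peak ≥ ⌈26/6⌉ = 5, so 5 is optimal.

5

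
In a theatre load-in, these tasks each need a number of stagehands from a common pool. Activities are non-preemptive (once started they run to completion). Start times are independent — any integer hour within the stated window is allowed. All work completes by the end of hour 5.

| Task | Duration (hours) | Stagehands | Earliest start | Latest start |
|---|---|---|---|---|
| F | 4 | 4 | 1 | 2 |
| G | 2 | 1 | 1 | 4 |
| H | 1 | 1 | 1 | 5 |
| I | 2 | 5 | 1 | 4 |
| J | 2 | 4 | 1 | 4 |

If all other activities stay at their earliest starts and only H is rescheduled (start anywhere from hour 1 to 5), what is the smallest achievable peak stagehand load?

H@1: h1:15  h2:14  h3:4  h4:4  h5:0 → peak 15
H@2: h1:14  h2:15  h3:4  h4:4  h5:0 → peak 15
H@3: h1:14  h2:14  h3:5  h4:4  h5:0 → peak 14
H@4: h1:14  h2:14  h3:4  h4:5  h5:0 → peak 14
H@5: h1:14  h2:14  h3:4  h4:4  h5:1 → peak 14
Best is H@3, peak 14.

14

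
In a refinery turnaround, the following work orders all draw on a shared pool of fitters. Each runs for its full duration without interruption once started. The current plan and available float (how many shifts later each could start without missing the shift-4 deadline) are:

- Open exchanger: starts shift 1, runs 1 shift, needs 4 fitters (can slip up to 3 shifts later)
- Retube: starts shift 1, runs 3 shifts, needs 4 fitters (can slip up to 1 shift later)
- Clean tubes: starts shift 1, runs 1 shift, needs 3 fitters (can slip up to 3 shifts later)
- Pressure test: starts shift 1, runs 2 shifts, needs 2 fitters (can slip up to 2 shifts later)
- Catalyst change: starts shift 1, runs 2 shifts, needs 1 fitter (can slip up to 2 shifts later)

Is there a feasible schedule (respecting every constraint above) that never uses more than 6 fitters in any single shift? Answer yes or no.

Total fitter-shifts = 25; over 4 shifts the average is 25/4 > 6, so some shift must exceed 6.

no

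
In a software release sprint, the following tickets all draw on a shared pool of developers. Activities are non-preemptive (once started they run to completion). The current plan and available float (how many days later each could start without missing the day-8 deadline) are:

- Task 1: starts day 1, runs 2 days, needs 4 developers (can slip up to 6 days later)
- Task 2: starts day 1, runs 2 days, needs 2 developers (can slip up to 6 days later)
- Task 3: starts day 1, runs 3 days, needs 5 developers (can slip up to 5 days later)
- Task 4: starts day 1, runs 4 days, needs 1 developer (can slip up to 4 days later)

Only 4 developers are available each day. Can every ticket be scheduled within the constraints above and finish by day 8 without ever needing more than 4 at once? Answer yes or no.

no

The minimum achievable peak is 5; 4 < 5, so no feasible schedule stays within the cap.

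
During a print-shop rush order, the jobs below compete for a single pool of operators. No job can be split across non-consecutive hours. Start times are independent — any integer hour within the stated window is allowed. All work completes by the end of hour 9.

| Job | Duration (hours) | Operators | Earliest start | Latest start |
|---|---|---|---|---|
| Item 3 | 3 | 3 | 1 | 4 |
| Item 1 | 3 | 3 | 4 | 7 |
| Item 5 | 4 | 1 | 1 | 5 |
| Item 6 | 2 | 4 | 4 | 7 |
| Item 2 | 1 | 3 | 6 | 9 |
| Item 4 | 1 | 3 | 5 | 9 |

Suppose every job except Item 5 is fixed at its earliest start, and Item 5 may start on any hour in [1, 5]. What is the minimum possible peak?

10

Item 5@1: h1:4  h2:4  h3:4  h4:8  h5:10  h6:6  h7:0  h8:0  h9:0 → peak 10
Item 5@2: h1:3  h2:4  h3:4  h4:8  h5:11  h6:6  h7:0  h8:0  h9:0 → peak 11
Item 5@3: h1:3  h2:3  h3:4  h4:8  h5:11  h6:7  h7:0  h8:0  h9:0 → peak 11
Item 5@4: h1:3  h2:3  h3:3  h4:8  h5:11  h6:7  h7:1  h8:0  h9:0 → peak 11
Item 5@5: h1:3  h2:3  h3:3  h4:7  h5:11  h6:7  h7:1  h8:1  h9:0 → peak 11
Best is Item 5@1, peak 10.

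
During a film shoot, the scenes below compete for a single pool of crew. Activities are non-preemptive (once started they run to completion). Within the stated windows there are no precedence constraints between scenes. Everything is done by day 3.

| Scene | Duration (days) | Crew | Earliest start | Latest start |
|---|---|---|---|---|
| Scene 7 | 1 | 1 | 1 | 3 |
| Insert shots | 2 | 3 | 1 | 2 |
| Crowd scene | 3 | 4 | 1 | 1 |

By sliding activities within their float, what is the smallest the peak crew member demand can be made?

7

Early-start (Scene 7@1, Insert shots@1, Crowd scene@1) gives peak 8: d1:8  d2:7  d3:4.
Shift Insert shots→2.
Schedule Scene 7@1, Insert shots@2, Crowd scene@1: d1:5  d2:7  d3:7 — peak 7.
Total crew member-days = 19 over 3 days ⇒ peak ≥ ⌈19/3⌉ = 7, so 7 is optimal.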